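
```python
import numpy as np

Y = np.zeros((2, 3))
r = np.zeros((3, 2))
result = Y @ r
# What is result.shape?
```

(2, 2)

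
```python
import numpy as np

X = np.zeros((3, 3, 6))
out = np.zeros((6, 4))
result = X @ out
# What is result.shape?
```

(3, 3, 4)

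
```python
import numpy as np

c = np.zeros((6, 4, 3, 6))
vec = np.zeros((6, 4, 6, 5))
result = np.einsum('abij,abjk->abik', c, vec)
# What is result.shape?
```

(6, 4, 3, 5)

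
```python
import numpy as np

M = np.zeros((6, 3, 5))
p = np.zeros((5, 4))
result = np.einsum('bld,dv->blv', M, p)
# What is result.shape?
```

(6, 3, 4)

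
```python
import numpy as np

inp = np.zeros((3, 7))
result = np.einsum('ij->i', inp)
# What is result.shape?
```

(3,)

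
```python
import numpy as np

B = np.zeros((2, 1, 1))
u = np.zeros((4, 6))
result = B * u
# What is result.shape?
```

(2, 4, 6)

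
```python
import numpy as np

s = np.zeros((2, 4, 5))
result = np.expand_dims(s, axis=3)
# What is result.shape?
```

(2, 4, 5, 1)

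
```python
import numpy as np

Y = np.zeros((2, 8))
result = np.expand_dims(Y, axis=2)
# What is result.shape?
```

(2, 8, 1)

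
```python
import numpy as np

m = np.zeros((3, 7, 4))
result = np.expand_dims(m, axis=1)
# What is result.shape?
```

(3, 1, 7, 4)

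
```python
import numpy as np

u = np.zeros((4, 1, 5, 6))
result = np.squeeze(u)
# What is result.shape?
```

(4, 5, 6)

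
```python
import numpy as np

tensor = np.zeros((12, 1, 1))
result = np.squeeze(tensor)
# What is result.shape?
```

(12,)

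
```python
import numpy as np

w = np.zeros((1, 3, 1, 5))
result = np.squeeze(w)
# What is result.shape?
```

(3, 5)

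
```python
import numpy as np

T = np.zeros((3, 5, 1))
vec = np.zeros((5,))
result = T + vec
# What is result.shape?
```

(3, 5, 5)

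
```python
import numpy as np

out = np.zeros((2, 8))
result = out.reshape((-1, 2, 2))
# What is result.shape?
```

(4, 2, 2)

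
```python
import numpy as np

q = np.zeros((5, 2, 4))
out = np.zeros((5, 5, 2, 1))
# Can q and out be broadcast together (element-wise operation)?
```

Yes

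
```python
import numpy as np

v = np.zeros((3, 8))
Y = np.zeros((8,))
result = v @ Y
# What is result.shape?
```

(3,)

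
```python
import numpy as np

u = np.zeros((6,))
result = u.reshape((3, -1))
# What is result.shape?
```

(3, 2)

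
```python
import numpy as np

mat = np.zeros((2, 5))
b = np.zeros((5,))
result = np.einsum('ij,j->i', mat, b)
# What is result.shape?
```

(2,)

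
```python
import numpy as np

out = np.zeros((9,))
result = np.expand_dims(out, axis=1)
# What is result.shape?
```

(9, 1)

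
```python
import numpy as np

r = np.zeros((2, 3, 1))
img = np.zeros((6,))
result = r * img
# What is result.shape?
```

(2, 3, 6)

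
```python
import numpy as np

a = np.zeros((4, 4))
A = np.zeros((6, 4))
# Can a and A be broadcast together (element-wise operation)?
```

No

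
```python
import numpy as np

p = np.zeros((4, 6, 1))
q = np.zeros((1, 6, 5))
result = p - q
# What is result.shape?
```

(4, 6, 5)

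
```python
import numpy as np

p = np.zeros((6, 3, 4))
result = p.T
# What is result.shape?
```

(4, 3, 6)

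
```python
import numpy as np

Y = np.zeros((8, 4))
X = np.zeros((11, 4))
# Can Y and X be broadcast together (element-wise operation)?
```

No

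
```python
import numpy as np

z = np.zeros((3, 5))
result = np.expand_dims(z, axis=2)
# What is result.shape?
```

(3, 5, 1)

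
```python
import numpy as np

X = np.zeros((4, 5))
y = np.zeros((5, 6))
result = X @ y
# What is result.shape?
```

(4, 6)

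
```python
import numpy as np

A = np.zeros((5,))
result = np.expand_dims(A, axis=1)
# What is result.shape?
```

(5, 1)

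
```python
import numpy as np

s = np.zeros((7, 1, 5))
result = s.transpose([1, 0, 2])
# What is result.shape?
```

(1, 7, 5)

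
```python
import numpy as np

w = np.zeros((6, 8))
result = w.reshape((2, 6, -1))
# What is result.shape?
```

(2, 6, 4)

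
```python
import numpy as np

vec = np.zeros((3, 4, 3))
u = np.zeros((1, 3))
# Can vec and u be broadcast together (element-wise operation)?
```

Yes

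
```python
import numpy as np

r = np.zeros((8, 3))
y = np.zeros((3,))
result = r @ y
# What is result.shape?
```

(8,)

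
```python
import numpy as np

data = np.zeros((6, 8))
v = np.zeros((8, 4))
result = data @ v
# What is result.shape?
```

(6, 4)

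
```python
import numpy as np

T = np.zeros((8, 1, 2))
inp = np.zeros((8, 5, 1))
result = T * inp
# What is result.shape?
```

(8, 5, 2)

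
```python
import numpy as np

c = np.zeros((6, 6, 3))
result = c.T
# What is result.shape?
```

(3, 6, 6)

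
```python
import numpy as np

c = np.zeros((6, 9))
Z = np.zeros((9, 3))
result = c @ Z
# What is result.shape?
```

(6, 3)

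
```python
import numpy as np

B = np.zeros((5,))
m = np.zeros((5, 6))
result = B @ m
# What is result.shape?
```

(6,)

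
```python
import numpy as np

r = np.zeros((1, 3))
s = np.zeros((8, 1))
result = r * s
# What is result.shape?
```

(8, 3)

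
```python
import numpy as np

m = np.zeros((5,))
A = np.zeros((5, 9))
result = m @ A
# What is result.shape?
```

(9,)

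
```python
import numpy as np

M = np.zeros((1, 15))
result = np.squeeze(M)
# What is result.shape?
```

(15,)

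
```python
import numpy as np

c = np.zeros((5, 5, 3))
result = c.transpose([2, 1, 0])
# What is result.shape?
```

(3, 5, 5)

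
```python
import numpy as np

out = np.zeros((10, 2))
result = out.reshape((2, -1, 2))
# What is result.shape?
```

(2, 5, 2)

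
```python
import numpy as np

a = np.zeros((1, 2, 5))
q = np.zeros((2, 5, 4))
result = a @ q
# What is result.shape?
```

(2, 2, 4)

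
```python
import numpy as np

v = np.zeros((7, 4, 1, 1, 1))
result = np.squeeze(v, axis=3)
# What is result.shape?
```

(7, 4, 1, 1)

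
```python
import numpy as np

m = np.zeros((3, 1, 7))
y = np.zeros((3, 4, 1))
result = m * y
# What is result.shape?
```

(3, 4, 7)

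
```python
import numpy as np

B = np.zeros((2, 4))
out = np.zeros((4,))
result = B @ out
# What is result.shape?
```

(2,)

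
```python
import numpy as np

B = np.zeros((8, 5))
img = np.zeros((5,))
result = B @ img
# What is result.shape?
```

(8,)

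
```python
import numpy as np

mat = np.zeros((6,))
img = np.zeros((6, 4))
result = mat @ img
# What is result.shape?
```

(4,)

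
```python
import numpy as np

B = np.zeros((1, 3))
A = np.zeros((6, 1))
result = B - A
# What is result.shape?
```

(6, 3)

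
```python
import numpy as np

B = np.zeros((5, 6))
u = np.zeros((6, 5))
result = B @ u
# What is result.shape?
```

(5, 5)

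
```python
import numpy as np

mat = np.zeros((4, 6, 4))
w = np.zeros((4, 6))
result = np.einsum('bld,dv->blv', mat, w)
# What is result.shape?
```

(4, 6, 6)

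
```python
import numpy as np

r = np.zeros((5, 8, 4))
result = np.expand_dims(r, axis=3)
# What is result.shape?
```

(5, 8, 4, 1)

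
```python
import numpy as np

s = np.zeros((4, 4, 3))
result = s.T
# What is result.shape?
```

(3, 4, 4)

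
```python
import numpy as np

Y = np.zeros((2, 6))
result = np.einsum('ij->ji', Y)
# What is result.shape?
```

(6, 2)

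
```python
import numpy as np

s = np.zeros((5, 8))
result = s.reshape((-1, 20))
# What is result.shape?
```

(2, 20)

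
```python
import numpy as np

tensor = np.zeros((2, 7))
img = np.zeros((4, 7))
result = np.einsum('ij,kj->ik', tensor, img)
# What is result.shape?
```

(2, 4)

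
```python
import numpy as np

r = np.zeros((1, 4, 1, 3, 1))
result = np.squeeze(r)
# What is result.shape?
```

(4, 3)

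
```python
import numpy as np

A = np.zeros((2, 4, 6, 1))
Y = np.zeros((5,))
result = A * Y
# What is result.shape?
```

(2, 4, 6, 5)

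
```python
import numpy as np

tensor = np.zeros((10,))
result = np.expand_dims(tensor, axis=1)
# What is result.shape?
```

(10, 1)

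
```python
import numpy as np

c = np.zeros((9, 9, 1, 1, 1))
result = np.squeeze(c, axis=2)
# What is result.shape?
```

(9, 9, 1, 1)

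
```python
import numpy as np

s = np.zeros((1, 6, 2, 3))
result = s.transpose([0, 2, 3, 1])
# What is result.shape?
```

(1, 2, 3, 6)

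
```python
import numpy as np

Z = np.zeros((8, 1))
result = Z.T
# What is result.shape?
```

(1, 8)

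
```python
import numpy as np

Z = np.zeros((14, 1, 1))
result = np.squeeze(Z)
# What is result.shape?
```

(14,)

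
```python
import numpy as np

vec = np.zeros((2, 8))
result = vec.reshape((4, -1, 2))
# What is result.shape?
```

(4, 2, 2)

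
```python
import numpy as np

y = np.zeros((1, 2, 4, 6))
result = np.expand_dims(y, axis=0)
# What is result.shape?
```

(1, 1, 2, 4, 6)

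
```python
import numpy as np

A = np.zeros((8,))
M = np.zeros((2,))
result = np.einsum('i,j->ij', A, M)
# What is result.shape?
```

(8, 2)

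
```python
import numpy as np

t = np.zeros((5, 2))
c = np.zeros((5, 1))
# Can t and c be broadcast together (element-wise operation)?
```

Yes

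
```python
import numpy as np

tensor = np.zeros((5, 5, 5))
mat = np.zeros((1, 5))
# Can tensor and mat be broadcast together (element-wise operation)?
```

Yes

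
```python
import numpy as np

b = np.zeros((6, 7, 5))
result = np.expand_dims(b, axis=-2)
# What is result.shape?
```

(6, 7, 1, 5)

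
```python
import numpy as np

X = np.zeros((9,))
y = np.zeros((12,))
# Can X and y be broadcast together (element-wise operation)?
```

No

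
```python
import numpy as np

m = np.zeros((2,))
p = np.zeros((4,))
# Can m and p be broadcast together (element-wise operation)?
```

No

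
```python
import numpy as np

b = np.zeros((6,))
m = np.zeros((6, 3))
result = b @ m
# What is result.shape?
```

(3,)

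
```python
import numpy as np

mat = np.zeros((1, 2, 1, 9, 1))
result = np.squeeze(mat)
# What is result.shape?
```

(2, 9)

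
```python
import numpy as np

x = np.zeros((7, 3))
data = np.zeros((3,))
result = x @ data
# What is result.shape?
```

(7,)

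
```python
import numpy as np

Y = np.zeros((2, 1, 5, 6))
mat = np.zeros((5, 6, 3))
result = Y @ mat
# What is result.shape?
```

(2, 5, 5, 3)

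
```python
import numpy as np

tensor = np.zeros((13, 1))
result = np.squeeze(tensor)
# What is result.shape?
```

(13,)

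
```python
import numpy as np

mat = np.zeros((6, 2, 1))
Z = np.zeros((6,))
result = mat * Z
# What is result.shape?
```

(6, 2, 6)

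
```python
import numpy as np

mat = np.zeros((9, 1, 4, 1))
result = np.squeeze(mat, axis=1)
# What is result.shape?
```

(9, 4, 1)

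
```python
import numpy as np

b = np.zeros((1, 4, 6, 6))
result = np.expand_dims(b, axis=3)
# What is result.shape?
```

(1, 4, 6, 1, 6)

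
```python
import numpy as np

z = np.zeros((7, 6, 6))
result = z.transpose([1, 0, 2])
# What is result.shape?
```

(6, 7, 6)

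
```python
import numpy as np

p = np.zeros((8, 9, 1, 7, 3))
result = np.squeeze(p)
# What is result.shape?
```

(8, 9, 7, 3)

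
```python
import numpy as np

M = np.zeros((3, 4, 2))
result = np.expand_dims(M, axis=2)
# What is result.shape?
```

(3, 4, 1, 2)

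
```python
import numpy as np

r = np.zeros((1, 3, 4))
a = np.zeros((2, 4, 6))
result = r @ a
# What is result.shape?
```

(2, 3, 6)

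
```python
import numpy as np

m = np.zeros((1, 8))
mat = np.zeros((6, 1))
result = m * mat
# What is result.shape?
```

(6, 8)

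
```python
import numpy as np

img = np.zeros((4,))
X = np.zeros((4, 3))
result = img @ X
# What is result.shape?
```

(3,)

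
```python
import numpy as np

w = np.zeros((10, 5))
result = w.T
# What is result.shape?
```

(5, 10)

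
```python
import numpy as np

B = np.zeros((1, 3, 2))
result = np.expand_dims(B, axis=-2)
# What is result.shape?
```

(1, 3, 1, 2)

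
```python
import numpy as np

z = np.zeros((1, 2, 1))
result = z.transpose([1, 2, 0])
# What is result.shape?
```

(2, 1, 1)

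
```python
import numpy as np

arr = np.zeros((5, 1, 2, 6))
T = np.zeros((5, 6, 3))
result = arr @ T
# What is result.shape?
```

(5, 5, 2, 3)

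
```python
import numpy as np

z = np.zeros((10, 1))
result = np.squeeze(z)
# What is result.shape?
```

(10,)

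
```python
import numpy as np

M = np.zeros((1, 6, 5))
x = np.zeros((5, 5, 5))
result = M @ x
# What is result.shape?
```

(5, 6, 5)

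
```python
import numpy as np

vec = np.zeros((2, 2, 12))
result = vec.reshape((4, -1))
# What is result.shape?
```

(4, 12)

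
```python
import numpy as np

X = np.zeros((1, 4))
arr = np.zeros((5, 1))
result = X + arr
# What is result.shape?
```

(5, 4)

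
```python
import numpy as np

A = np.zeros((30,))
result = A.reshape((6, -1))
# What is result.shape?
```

(6, 5)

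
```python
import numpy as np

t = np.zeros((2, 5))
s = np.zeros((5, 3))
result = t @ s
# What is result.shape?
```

(2, 3)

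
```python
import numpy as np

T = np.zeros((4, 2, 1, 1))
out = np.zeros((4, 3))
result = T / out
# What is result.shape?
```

(4, 2, 4, 3)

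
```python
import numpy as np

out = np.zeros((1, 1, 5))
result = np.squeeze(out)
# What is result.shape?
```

(5,)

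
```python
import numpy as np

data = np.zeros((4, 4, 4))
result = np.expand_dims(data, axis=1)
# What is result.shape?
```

(4, 1, 4, 4)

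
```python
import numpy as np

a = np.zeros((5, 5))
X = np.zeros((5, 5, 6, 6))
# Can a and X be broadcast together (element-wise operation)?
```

No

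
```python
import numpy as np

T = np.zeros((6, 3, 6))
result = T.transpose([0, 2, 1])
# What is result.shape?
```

(6, 6, 3)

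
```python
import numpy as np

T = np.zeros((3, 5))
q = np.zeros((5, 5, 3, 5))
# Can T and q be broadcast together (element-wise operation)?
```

Yes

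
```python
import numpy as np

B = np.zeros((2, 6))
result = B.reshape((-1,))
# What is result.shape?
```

(12,)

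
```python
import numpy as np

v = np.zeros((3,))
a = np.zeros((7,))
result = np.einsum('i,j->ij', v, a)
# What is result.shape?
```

(3, 7)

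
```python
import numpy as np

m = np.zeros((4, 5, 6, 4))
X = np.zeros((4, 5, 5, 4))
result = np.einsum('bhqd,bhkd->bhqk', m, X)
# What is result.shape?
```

(4, 5, 6, 5)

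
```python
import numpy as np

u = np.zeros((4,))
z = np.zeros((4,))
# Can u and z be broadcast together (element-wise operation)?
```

Yes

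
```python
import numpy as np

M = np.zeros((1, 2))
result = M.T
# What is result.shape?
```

(2, 1)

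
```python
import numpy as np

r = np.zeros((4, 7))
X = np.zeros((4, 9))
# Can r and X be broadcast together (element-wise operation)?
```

No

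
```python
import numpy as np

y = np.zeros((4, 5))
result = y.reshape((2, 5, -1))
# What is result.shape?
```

(2, 5, 2)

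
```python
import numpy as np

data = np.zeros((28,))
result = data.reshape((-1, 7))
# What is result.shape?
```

(4, 7)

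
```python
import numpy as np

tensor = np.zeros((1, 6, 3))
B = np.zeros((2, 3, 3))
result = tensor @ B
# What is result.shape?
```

(2, 6, 3)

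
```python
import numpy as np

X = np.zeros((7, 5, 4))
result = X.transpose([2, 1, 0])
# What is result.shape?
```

(4, 5, 7)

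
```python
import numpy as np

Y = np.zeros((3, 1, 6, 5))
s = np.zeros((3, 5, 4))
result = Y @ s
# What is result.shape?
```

(3, 3, 6, 4)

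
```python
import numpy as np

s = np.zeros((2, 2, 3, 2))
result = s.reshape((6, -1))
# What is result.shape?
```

(6, 4)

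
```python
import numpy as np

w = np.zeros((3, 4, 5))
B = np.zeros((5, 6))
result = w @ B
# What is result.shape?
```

(3, 4, 6)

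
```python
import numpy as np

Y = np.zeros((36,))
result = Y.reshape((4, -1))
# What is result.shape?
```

(4, 9)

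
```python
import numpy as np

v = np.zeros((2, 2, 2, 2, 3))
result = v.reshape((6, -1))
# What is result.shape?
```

(6, 8)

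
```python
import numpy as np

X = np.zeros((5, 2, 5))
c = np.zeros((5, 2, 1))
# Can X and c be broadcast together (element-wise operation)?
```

Yes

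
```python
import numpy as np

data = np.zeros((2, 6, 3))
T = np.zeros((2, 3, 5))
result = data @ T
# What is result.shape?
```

(2, 6, 5)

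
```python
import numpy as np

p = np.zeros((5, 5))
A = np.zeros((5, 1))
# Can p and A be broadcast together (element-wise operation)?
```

Yes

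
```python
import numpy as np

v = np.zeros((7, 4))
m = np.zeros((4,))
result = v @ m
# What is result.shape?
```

(7,)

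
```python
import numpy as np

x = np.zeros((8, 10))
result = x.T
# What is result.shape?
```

(10, 8)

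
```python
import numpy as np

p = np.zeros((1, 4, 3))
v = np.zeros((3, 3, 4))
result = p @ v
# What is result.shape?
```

(3, 4, 4)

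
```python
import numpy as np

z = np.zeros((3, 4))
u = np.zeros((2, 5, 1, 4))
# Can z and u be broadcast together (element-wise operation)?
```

Yes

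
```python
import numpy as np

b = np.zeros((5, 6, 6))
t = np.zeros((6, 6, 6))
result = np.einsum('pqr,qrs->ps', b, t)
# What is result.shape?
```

(5, 6)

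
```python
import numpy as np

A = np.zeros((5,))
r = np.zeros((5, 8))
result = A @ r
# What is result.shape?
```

(8,)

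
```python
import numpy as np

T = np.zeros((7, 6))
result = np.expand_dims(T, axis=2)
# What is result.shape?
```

(7, 6, 1)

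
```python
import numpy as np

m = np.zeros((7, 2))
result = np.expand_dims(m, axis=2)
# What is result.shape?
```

(7, 2, 1)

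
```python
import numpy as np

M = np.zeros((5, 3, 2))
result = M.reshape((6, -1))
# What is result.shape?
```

(6, 5)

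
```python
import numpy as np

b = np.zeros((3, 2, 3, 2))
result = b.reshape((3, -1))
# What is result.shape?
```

(3, 12)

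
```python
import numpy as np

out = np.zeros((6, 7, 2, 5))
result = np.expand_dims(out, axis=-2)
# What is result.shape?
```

(6, 7, 2, 1, 5)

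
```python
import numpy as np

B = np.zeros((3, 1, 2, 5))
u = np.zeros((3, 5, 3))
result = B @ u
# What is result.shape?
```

(3, 3, 2, 3)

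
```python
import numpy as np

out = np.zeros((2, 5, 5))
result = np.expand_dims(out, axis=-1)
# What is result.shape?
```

(2, 5, 5, 1)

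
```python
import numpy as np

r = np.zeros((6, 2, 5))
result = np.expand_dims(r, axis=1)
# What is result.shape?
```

(6, 1, 2, 5)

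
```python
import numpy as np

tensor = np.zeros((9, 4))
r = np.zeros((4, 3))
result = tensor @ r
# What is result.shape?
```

(9, 3)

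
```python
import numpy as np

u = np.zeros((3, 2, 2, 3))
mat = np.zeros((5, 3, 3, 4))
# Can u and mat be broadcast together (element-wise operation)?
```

No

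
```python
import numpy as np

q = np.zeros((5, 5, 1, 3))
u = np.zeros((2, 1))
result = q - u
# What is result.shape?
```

(5, 5, 2, 3)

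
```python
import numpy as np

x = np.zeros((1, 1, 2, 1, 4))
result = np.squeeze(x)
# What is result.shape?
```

(2, 4)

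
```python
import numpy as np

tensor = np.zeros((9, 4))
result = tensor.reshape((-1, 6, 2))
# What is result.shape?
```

(3, 6, 2)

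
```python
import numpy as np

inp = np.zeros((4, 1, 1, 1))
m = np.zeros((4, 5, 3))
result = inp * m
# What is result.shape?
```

(4, 4, 5, 3)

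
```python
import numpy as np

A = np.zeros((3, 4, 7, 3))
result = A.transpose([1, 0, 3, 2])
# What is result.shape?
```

(4, 3, 3, 7)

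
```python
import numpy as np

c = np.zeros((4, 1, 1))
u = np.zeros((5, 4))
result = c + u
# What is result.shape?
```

(4, 5, 4)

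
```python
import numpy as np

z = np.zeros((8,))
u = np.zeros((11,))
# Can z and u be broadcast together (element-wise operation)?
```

No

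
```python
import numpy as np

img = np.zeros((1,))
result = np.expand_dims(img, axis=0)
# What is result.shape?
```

(1, 1)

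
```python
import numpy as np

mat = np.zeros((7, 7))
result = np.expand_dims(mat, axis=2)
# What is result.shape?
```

(7, 7, 1)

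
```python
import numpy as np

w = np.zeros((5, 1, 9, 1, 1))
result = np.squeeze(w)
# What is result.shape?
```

(5, 9)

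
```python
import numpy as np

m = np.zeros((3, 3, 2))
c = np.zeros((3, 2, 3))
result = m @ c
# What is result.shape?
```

(3, 3, 3)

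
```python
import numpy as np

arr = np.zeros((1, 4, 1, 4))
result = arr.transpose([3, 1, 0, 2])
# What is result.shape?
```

(4, 4, 1, 1)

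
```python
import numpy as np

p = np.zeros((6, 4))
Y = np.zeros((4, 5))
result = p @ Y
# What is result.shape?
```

(6, 5)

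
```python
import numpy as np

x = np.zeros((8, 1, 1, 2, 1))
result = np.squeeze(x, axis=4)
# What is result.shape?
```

(8, 1, 1, 2)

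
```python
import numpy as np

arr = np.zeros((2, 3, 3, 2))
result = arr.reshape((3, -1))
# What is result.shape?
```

(3, 12)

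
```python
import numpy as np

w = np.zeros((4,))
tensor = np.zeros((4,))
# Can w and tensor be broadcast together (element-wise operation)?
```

Yes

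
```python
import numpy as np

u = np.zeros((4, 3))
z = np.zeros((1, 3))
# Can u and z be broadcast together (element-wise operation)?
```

Yes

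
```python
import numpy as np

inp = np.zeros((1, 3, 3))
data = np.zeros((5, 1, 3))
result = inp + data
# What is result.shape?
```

(5, 3, 3)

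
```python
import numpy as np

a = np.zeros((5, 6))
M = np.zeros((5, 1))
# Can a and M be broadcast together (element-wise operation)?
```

Yes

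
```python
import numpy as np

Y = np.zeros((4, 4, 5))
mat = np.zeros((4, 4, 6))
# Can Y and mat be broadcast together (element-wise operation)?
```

No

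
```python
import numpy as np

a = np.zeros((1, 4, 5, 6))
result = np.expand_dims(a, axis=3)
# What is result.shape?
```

(1, 4, 5, 1, 6)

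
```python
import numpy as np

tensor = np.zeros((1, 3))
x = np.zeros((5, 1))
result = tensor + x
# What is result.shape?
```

(5, 3)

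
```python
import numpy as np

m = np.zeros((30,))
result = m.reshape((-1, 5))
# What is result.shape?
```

(6, 5)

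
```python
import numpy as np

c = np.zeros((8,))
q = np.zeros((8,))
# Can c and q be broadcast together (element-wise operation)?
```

Yes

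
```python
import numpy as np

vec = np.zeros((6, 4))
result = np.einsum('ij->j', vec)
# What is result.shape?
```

(4,)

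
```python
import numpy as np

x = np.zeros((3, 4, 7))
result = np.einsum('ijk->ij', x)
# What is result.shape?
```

(3, 4)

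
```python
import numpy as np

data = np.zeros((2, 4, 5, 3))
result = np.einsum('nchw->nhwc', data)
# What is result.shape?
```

(2, 5, 3, 4)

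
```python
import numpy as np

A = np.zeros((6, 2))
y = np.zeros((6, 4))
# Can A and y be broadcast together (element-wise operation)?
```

No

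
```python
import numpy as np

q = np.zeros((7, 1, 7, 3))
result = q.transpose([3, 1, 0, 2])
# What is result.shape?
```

(3, 1, 7, 7)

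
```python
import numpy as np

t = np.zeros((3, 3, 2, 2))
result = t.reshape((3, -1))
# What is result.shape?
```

(3, 12)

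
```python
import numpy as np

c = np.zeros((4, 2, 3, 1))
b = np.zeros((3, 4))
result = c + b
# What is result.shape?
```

(4, 2, 3, 4)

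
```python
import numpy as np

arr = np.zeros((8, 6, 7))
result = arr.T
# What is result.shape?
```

(7, 6, 8)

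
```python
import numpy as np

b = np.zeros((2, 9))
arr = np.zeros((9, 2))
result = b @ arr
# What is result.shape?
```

(2, 2)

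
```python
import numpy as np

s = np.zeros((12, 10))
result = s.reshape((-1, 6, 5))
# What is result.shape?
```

(4, 6, 5)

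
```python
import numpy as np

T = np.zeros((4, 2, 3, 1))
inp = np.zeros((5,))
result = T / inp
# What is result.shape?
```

(4, 2, 3, 5)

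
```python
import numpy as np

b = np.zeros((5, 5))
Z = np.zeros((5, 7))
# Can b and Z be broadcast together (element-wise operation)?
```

No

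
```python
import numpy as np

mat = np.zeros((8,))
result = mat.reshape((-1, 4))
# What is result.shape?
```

(2, 4)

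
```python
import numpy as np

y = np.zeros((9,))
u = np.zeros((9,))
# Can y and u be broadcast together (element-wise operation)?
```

Yes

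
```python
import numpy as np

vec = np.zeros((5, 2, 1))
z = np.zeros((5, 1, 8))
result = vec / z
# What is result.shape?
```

(5, 2, 8)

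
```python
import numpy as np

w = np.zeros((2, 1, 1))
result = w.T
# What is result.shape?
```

(1, 1, 2)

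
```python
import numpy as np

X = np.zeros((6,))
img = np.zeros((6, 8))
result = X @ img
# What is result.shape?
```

(8,)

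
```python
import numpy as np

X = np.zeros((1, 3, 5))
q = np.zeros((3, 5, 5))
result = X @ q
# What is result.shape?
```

(3, 3, 5)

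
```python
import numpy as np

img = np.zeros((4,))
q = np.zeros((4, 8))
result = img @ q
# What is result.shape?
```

(8,)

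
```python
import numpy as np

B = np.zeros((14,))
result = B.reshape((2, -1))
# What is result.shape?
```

(2, 7)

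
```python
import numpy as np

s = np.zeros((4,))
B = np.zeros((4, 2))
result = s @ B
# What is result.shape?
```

(2,)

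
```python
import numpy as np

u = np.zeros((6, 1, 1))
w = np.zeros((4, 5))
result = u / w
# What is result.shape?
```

(6, 4, 5)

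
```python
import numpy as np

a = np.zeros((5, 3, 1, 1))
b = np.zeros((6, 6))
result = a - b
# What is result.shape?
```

(5, 3, 6, 6)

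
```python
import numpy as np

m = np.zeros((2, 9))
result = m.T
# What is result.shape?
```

(9, 2)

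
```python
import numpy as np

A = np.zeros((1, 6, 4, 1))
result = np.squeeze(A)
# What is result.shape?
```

(6, 4)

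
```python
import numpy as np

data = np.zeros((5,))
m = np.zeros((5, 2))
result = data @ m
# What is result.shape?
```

(2,)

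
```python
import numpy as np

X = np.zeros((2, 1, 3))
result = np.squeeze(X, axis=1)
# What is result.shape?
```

(2, 3)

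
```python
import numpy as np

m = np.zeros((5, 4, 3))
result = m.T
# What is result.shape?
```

(3, 4, 5)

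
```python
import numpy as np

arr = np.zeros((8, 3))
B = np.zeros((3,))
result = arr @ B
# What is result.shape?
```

(8,)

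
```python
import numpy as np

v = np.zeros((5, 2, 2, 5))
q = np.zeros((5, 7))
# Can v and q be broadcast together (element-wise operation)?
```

No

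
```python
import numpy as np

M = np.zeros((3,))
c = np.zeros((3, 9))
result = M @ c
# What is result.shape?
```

(9,)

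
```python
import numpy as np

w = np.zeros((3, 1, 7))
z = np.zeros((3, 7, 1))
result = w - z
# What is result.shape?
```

(3, 7, 7)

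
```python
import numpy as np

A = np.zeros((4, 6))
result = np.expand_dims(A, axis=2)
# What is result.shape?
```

(4, 6, 1)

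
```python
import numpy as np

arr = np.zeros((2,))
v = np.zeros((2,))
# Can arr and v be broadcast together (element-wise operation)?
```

Yes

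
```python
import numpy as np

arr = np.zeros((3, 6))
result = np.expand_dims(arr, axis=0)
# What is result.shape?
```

(1, 3, 6)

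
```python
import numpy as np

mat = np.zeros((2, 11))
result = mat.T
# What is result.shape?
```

(11, 2)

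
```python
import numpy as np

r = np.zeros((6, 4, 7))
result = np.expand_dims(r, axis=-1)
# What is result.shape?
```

(6, 4, 7, 1)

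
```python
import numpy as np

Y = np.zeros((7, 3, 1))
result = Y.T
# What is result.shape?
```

(1, 3, 7)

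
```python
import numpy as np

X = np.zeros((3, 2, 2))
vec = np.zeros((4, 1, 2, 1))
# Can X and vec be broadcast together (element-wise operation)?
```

Yes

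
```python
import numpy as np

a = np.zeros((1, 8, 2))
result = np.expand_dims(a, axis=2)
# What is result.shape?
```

(1, 8, 1, 2)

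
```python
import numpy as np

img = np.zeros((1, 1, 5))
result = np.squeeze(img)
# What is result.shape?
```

(5,)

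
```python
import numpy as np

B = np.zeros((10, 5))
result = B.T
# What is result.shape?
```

(5, 10)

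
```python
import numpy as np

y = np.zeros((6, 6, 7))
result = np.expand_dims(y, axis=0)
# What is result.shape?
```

(1, 6, 6, 7)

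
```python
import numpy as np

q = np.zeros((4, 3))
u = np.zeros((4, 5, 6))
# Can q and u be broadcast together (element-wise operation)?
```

No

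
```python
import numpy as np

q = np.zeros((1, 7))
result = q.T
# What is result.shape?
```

(7, 1)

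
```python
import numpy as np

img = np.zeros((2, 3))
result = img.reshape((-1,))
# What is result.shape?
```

(6,)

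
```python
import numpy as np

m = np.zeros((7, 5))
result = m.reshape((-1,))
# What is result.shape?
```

(35,)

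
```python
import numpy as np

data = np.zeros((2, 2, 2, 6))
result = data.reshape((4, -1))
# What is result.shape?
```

(4, 12)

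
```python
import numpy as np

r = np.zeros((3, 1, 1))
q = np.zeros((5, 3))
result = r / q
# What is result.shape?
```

(3, 5, 3)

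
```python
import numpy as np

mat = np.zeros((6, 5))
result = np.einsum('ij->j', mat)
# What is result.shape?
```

(5,)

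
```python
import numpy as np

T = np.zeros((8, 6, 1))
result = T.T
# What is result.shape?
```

(1, 6, 8)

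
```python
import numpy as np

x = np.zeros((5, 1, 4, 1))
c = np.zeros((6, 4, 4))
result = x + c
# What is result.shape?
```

(5, 6, 4, 4)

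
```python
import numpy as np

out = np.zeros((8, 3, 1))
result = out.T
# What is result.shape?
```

(1, 3, 8)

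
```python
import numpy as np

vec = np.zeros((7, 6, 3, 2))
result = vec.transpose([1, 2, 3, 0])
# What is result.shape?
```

(6, 3, 2, 7)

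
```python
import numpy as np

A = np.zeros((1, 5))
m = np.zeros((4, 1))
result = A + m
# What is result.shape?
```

(4, 5)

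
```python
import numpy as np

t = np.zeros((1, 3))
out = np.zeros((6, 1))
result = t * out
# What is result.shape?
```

(6, 3)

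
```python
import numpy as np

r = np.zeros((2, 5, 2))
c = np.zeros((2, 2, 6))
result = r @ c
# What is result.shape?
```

(2, 5, 6)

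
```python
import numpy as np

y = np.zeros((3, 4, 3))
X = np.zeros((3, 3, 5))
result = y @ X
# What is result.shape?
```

(3, 4, 5)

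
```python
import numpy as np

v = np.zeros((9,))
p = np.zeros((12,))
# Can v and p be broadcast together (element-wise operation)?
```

No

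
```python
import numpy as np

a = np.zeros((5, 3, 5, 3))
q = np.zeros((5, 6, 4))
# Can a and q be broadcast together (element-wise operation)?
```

No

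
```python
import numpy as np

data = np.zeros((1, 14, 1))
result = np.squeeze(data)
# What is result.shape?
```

(14,)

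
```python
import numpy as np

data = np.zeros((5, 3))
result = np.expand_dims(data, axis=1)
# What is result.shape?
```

(5, 1, 3)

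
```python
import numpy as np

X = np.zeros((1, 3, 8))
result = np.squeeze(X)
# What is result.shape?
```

(3, 8)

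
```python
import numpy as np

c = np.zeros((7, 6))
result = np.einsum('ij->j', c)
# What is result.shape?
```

(6,)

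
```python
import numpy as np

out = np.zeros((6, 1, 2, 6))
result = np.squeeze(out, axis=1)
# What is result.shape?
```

(6, 2, 6)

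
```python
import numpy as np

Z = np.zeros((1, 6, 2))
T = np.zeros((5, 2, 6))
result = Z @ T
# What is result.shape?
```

(5, 6, 6)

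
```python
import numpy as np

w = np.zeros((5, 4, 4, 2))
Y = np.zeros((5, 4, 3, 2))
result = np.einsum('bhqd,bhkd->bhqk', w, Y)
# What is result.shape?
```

(5, 4, 4, 3)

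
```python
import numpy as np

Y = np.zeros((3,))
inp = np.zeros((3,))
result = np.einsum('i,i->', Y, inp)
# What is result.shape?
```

()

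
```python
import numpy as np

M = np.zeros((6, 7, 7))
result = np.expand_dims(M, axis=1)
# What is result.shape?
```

(6, 1, 7, 7)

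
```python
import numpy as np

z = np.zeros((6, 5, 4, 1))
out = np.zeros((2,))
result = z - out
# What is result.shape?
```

(6, 5, 4, 2)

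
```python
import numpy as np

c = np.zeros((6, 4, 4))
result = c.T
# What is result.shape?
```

(4, 4, 6)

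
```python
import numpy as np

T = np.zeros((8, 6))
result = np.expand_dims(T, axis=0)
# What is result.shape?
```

(1, 8, 6)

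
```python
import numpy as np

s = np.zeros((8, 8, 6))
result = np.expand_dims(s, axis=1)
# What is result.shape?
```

(8, 1, 8, 6)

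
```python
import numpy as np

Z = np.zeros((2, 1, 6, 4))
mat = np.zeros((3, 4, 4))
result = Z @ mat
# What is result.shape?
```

(2, 3, 6, 4)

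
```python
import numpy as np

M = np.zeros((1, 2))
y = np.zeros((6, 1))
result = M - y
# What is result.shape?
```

(6, 2)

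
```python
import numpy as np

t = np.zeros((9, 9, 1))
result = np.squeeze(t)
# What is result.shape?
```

(9, 9)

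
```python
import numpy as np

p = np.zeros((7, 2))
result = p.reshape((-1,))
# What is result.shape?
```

(14,)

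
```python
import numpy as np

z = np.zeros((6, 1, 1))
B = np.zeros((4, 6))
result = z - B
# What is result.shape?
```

(6, 4, 6)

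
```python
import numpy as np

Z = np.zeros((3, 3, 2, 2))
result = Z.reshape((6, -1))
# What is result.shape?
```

(6, 6)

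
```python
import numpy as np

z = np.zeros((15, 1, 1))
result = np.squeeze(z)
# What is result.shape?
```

(15,)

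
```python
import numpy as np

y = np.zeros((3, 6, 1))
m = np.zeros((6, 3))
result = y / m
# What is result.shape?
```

(3, 6, 3)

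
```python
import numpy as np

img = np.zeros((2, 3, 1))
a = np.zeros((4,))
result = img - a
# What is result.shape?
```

(2, 3, 4)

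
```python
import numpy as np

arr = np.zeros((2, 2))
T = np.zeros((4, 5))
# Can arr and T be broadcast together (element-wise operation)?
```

No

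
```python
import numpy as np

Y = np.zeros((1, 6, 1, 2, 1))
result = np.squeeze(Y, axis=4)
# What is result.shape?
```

(1, 6, 1, 2)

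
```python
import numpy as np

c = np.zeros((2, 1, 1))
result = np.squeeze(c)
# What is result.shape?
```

(2,)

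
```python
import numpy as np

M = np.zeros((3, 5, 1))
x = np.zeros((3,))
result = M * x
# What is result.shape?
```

(3, 5, 3)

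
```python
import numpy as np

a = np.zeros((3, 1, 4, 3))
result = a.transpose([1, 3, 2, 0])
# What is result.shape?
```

(1, 3, 4, 3)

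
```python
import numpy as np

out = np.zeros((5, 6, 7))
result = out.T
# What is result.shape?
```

(7, 6, 5)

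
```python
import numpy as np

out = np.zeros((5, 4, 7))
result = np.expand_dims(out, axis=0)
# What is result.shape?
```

(1, 5, 4, 7)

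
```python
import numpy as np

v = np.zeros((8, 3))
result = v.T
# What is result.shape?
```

(3, 8)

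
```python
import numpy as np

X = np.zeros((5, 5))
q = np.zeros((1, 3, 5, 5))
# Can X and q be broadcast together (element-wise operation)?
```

Yes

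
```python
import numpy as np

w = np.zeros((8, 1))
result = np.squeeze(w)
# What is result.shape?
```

(8,)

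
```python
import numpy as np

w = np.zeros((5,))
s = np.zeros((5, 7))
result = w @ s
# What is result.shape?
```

(7,)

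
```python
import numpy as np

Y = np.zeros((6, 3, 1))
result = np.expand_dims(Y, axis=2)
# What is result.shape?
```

(6, 3, 1, 1)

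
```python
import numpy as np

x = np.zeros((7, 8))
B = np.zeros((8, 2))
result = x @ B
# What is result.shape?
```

(7, 2)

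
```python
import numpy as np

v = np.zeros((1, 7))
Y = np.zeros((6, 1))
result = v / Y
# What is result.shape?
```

(6, 7)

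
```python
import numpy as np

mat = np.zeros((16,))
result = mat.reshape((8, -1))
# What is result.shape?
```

(8, 2)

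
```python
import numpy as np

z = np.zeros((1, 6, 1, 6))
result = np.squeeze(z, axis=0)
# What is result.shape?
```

(6, 1, 6)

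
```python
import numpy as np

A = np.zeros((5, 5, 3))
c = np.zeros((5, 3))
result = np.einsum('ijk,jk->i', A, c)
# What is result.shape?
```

(5,)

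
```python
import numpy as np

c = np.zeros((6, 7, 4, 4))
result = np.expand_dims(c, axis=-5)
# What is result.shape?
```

(1, 6, 7, 4, 4)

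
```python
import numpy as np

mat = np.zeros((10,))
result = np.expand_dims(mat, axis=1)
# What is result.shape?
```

(10, 1)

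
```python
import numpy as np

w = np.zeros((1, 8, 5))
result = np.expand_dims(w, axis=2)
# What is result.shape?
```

(1, 8, 1, 5)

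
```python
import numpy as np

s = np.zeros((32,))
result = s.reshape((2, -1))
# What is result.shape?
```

(2, 16)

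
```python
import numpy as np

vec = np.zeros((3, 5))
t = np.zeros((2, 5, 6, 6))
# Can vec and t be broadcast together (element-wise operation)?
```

No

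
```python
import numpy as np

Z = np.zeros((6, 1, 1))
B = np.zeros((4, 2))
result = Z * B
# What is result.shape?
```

(6, 4, 2)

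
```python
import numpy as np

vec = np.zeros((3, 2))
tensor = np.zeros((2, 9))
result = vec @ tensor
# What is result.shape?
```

(3, 9)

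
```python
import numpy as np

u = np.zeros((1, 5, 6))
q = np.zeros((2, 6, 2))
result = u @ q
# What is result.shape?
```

(2, 5, 2)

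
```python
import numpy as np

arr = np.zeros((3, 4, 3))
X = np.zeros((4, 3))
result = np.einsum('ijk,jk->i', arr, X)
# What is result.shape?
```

(3,)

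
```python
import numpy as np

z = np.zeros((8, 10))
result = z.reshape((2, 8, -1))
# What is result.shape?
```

(2, 8, 5)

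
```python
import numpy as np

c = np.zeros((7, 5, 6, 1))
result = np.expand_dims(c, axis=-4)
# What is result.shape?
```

(7, 1, 5, 6, 1)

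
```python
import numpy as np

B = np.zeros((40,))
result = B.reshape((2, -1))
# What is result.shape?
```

(2, 20)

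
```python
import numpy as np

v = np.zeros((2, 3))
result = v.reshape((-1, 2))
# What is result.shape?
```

(3, 2)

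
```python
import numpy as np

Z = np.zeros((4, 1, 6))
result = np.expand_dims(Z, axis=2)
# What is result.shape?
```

(4, 1, 1, 6)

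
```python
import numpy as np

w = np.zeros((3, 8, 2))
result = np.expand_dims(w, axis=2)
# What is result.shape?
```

(3, 8, 1, 2)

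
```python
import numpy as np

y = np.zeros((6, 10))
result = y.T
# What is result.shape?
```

(10, 6)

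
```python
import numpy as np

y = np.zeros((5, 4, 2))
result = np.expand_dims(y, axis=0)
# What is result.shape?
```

(1, 5, 4, 2)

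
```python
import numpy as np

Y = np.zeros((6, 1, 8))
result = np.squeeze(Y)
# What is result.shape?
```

(6, 8)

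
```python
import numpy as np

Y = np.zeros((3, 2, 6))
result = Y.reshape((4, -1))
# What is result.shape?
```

(4, 9)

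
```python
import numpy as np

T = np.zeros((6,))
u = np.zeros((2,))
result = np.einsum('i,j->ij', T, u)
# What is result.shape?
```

(6, 2)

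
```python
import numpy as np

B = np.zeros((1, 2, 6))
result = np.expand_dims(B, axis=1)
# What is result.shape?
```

(1, 1, 2, 6)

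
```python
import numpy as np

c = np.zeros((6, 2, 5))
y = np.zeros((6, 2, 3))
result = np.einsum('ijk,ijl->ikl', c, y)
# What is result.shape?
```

(6, 5, 3)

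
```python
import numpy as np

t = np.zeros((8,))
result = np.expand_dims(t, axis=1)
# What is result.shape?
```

(8, 1)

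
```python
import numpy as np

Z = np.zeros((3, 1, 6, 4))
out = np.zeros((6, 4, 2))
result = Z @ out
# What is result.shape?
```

(3, 6, 6, 2)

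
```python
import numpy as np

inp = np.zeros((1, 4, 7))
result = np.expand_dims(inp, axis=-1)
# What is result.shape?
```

(1, 4, 7, 1)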